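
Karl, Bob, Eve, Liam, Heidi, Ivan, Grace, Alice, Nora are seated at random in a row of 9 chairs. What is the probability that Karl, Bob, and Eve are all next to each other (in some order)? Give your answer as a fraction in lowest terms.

1/12

There are 9! = 362880 arrangements.
Treat the three as one block: 7! placements × 3! orders within the block = 5040·6 = 30240.
Probability = 30240/362880 = 1/12.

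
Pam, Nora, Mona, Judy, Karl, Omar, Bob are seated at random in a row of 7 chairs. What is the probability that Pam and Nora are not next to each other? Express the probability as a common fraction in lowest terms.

5/7

There are 7! = 5040 arrangements.
Arrangements with Pam and Nora adjacent: 2·6! = 1440.
So not adjacent: 5040 − 1440 = 3600, probability 3600/5040 = 5/7.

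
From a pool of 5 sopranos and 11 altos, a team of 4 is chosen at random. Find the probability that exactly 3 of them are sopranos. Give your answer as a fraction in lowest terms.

11/182

Total number of selections: C(16,4) = 1820.
Selections with exactly 3 sopranos: choose 3 of the 5 sopranos and 1 of the 11 altos, C(5,3)·C(11,1) = 10·11 = 110.
Probability = 110/1820 = 11/182.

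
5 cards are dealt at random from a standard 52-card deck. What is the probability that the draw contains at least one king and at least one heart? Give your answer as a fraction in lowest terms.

There are C(52,5) = 2598960 possible draws.
By inclusion-exclusion on the complements, draws missing all kings or all hearts: C(48,5) + C(39,5) − C(36,5) = 1712304 + 575757 − 376992 = 1911069.
So draws with at least one of each: 2598960 − 1911069 = 687891, probability 687891/2598960 = 229297/866320.

229297/866320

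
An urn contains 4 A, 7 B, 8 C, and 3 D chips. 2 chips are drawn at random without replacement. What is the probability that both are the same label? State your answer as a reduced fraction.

58/231

There are C(22,2) = 231 ways to draw 2 chips.
All same label: C(4,2) + C(7,2) + C(8,2) + C(3,2) = 6 + 21 + 28 + 3 = 58.
Probability = 58/231.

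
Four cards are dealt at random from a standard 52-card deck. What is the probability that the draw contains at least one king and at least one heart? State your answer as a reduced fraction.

There are C(52,4) = 270725 possible draws.
By inclusion-exclusion on the complements, draws missing all kings or all hearts: C(48,4) + C(39,4) − C(36,4) = 194580 + 82251 − 58905 = 217926.
So draws with at least one of each: 270725 − 217926 = 52799, probability 52799/270725.

52799/270725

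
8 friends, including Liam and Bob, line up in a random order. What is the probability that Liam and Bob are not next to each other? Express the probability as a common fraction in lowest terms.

3/4

There are 8! = 40320 arrangements.
Arrangements with Liam and Bob adjacent: 2·7! = 10080.
So not adjacent: 40320 − 10080 = 30240, probability 30240/40320 = 3/4.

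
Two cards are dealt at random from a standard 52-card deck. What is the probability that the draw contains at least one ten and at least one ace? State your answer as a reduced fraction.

There are C(52,2) = 1326 possible draws.
By inclusion-exclusion on the complements, draws missing all tens or all aces: C(48,2) + C(48,2) − C(44,2) = 1128 + 1128 − 946 = 1310.
So draws with at least one of each: 1326 − 1310 = 16, probability 16/1326 = 8/663.

8/663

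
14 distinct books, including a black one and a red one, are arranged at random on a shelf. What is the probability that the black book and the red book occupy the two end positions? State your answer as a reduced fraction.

There are 14! = 87178291200 arrangements.
Place the black book and the red book at the ends in 2 ways, arrange the remaining 12 in 12! = 479001600 ways: 2·479001600 = 958003200.
Probability = 958003200/87178291200 = 1/91.

1/91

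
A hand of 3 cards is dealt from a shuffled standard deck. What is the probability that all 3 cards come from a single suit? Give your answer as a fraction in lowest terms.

22/425

There are C(52,3) = 22100 possible 3-card hands.
Hands of one suit: 4 suits × C(13,3) = 4·286 = 1144.
Probability = 1144/22100 = 22/425.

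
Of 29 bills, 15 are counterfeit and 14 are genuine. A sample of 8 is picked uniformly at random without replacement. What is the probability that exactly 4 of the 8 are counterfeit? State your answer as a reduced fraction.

637/2001

The sample space is all 8-subsets of the 29: C(29,8) = 4292145.
Selections with exactly 4 counterfeit: choose 4 of the 15 counterfeit and 4 of the 14 genuine, C(15,4)·C(14,4) = 1365·1001 = 1366365.
Probability = 1366365/4292145 = 637/2001.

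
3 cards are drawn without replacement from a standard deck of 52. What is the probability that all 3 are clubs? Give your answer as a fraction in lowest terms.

11/850

There are C(52,3) = 22100 possible 3-card hands.
Hands that are all clubs: C(13,3) = 286.
Probability = 286/22100 = 11/850.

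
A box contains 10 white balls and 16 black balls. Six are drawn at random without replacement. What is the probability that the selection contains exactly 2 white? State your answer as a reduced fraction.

There are C(26,6) = 230230 ways to choose 6 from 26.
Selections with exactly 2 white: choose 2 of the 10 white and 4 of the 16 black, C(10,2)·C(16,4) = 45·1820 = 81900.
Probability = 81900/230230 = 90/253.

90/253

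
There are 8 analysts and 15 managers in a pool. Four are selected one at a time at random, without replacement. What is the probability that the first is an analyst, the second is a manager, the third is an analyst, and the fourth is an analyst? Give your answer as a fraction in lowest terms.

6/253

Multiply the conditional probabilities at each draw: 8/23 · 15/22 · 7/21 · 6/20 = 5040/212520 = 6/253.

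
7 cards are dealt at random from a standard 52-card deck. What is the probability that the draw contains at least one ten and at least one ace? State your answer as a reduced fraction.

There are C(52,7) = 133784560 possible draws.
By inclusion-exclusion on the complements, draws missing all tens or all aces: C(48,7) + C(48,7) − C(44,7) = 73629072 + 73629072 − 38320568 = 108937576.
So draws with at least one of each: 133784560 − 108937576 = 24846984, probability 24846984/133784560 = 3105873/16723070.

3105873/16723070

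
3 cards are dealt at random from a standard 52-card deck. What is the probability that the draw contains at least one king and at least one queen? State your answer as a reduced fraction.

There are C(52,3) = 22100 possible draws.
By inclusion-exclusion on the complements, draws missing all kings or all queens: C(48,3) + C(48,3) − C(44,3) = 17296 + 17296 − 13244 = 21348.
So draws with at least one of each: 22100 − 21348 = 752, probability 752/22100 = 188/5525.

188/5525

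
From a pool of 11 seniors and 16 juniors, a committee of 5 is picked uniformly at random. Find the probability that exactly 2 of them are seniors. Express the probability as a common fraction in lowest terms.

3080/8073

The sample space is all 5-subsets of the 27: C(27,5) = 80730.
Selections with exactly 2 seniors: choose 2 of the 11 seniors and 3 of the 16 juniors, C(11,2)·C(16,3) = 55·560 = 30800.
Probability = 30800/80730 = 3080/8073.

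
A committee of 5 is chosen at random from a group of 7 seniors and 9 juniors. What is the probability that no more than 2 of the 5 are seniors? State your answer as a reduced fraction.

33/52

There are C(16,5) = 4368 ways to choose the 5.
Favorable selections (no more than 2 seniors): C(7,0)·C(9,5) + C(7,1)·C(9,4) + C(7,2)·C(9,3) = 126 + 882 + 1764 = 2772.
Probability = 2772/4368 = 33/52.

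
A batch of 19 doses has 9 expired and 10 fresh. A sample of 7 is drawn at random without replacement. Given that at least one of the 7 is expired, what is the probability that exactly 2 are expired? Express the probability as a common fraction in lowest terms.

Work in counts. Selections with at least one expired: C(19,7) − C(10,7) = 50388 − 120 = 50268.
Of those, selections where exactly 2 are expired: C(9,2)·C(10,5) = 36·252 = 9072.
Conditional probability = 9072/50268 = 756/4189.

756/4189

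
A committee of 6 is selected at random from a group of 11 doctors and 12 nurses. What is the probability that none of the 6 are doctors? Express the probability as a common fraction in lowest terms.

4/437

There are C(23,6) = 100947 possible selections.
Selections with no doctors (all nurses): C(12,6) = 924.
Probability = 924/100947 = 4/437.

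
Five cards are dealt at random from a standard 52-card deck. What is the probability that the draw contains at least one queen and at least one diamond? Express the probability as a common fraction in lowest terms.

There are C(52,5) = 2598960 possible draws.
By inclusion-exclusion on the complements, draws missing all queens or all diamonds: C(48,5) + C(39,5) − C(36,5) = 1712304 + 575757 − 376992 = 1911069.
So draws with at least one of each: 2598960 − 1911069 = 687891, probability 687891/2598960 = 229297/866320.

229297/866320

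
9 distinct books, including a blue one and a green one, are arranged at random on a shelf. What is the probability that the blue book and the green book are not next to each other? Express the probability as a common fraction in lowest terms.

7/9

There are 9! = 362880 arrangements.
Arrangements with the blue book and the green book adjacent: 2·8! = 80640.
So not adjacent: 362880 − 80640 = 282240, probability 282240/362880 = 7/9.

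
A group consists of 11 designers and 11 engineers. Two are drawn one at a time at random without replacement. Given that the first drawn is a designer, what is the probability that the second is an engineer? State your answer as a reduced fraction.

11/21

After removing one designer, 21 remain: 10 designers and 11 engineers.
So the probability the next is an engineer is 11/21.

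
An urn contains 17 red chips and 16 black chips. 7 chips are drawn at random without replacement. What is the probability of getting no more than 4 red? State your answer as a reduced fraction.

There are C(33,7) = 4272048 ways to choose the 7.
Count the complement (more than 4 red): C(17,5)·C(16,2) + C(17,6)·C(16,1) + C(17,7)·C(16,0) = 742560 + 198016 + 19448 = 960024.
Probability = 1 − 960024/4272048 = 3312024/4272048 = 138001/178002.

138001/178002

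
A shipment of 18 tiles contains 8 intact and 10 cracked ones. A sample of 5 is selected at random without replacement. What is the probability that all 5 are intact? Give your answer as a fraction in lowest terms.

1/153

There are C(18,5) = 8568 possible selections.
Selections with all intact: C(8,5) = 56.
Probability = 56/8568 = 1/153.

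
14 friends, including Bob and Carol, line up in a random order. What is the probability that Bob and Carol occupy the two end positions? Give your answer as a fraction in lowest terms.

There are 14! = 87178291200 arrangements.
Place Bob and Carol at the ends in 2 ways, arrange the remaining 12 in 12! = 479001600 ways: 2·479001600 = 958003200.
Probability = 958003200/87178291200 = 1/91.

1/91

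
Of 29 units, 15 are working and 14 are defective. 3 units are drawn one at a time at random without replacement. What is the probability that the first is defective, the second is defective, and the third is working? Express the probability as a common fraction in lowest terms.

Multiply the conditional probabilities at each draw: 14/29 · 13/28 · 15/27 = 2730/21924 = 65/522.

65/522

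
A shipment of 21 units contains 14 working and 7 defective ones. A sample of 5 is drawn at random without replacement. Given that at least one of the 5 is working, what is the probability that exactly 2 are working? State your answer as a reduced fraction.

455/2904

Work in counts. Selections with at least one working: C(21,5) − C(7,5) = 20349 − 21 = 20328.
Of those, selections where exactly 2 are working: C(14,2)·C(7,3) = 91·35 = 3185.
Conditional probability = 3185/20328 = 455/2904.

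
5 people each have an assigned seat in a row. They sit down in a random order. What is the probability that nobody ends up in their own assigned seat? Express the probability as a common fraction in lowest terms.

There are 5! = 120 seatings.
By inclusion-exclusion, seatings with no fixed points: C(5,0)·5! − C(5,1)·4! + C(5,2)·3! − C(5,3)·2! + C(5,4)·1! − C(5,5)·0! = 44.
Probability = 44/120 = 11/30.

11/30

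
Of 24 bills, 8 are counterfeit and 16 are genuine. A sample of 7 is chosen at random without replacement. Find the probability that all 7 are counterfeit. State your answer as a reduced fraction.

1/43263

There are C(24,7) = 346104 possible selections.
Selections with all counterfeit: C(8,7) = 8.
Probability = 8/346104 = 1/43263.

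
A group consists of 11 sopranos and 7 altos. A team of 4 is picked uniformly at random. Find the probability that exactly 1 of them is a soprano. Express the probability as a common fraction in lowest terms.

77/612

The sample space is all 4-subsets of the 18: C(18,4) = 3060.
Selections with exactly 1 soprano: choose 1 of the 11 sopranos and 3 of the 7 altos, C(11,1)·C(7,3) = 11·35 = 385.
Probability = 385/3060 = 77/612.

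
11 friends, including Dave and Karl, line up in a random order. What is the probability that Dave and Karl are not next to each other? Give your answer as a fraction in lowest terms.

There are 11! = 39916800 arrangements.
Arrangements with Dave and Karl adjacent: 2·10! = 7257600.
So not adjacent: 39916800 − 7257600 = 32659200, probability 32659200/39916800 = 9/11.

9/11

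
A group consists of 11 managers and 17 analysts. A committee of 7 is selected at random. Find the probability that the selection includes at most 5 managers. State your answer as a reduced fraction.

4454/4485

Total selections: C(28,7) = 1184040.
Count the complement (more than 5 managers): C(11,6)·C(17,1) + C(11,7)·C(17,0) = 7854 + 330 = 8184.
Probability = 1 − 8184/1184040 = 1175856/1184040 = 4454/4485.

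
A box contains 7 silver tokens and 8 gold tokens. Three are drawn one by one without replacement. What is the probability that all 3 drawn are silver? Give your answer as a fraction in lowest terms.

1/13

Multiply the conditional probabilities at each draw: 7/15 · 6/14 · 5/13 = 210/2730 = 1/13.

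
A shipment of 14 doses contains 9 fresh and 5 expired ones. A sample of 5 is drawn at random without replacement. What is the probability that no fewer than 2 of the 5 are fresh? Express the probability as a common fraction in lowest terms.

There are C(14,5) = 2002 ways to choose the 5.
Count the complement (fewer than 2 fresh): C(9,0)·C(5,5) + C(9,1)·C(5,4) = 1 + 45 = 46.
Probability = 1 − 46/2002 = 1956/2002 = 978/1001.

978/1001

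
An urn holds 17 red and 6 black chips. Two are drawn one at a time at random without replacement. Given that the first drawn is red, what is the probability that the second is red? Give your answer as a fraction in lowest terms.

After removing one red, 22 remain: 16 red and 6 black.
So the probability the next is red is 16/22 = 8/11.

8/11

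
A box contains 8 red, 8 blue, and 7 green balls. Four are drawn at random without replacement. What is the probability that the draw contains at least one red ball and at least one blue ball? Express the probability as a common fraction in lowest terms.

16/23

There are C(23,4) = 8855 possible draws.
By inclusion-exclusion on the complements, draws missing all red or all blue: C(15,4) + C(15,4) − C(7,4) = 1365 + 1365 − 35 = 2695.
So draws with at least one of each: 8855 − 2695 = 6160, probability 6160/8855 = 16/23.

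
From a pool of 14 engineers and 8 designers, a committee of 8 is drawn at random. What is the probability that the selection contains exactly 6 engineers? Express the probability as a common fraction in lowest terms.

Total number of selections: C(22,8) = 319770.
Selections with exactly 6 engineers: choose 6 of the 14 engineers and 2 of the 8 designers, C(14,6)·C(8,2) = 3003·28 = 84084.
Probability = 84084/319770 = 1274/4845.

1274/4845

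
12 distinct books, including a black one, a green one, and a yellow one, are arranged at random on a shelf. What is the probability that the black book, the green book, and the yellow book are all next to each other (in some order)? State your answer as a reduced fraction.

1/22

There are 12! = 479001600 arrangements.
Treat the three as one block: 10! placements × 3! orders within the block = 3628800·6 = 21772800.
Probability = 21772800/479001600 = 1/22.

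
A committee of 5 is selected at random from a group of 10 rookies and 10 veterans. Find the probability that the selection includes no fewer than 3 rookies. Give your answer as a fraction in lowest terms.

1/2

There are C(20,5) = 15504 ways to choose the 5.
Favorable selections (no fewer than 3 rookies): C(10,3)·C(10,2) + C(10,4)·C(10,1) + C(10,5)·C(10,0) = 5400 + 2100 + 252 = 7752.
Probability = 7752/15504 = 1/2.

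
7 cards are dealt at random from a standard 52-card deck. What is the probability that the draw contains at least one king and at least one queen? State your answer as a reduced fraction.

There are C(52,7) = 133784560 possible draws.
By inclusion-exclusion on the complements, draws missing all kings or all queens: C(48,7) + C(48,7) − C(44,7) = 73629072 + 73629072 − 38320568 = 108937576.
So draws with at least one of each: 133784560 − 108937576 = 24846984, probability 24846984/133784560 = 3105873/16723070.

3105873/16723070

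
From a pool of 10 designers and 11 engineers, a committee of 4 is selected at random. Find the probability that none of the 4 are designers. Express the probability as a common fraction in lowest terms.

22/399

There are C(21,4) = 5985 possible selections.
Selections with no designers (all engineers): C(11,4) = 330.
Probability = 330/5985 = 22/399.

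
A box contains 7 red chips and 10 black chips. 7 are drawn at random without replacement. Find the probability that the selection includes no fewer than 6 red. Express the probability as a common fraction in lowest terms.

71/19448

There are C(17,7) = 19448 ways to choose the 7.
Favorable selections (no fewer than 6 red): C(7,6)·C(10,1) + C(7,7)·C(10,0) = 70 + 1 = 71.
Probability = 71/19448.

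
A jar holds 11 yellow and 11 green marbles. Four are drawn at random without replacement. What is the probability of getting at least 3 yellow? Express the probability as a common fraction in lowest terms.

39/133

There are C(22,4) = 7315 ways to choose the 4.
Favorable selections (at least 3 yellow): C(11,3)·C(11,1) + C(11,4)·C(11,0) = 1815 + 330 = 2145.
Probability = 2145/7315 = 39/133.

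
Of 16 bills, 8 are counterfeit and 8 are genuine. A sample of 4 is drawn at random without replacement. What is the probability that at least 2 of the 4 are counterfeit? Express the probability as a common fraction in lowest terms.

93/130

Total selections: C(16,4) = 1820.
Favorable selections (at least 2 counterfeit): C(8,2)·C(8,2) + C(8,3)·C(8,1) + C(8,4)·C(8,0) = 784 + 448 + 70 = 1302.
Probability = 1302/1820 = 93/130.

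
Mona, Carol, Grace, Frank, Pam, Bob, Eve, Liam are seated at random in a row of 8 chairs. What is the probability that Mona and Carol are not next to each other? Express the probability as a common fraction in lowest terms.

3/4

There are 8! = 40320 arrangements.
Arrangements with Mona and Carol adjacent: 2·7! = 10080.
So not adjacent: 40320 − 10080 = 30240, probability 30240/40320 = 3/4.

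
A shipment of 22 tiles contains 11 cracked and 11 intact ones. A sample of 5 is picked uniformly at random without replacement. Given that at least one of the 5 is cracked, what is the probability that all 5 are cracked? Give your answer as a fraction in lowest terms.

1/56

Work in counts. Selections with at least one cracked: C(22,5) − C(11,5) = 26334 − 462 = 25872.
Of those, selections where all 5 are cracked: C(11,5) = 462.
Conditional probability = 462/25872 = 1/56.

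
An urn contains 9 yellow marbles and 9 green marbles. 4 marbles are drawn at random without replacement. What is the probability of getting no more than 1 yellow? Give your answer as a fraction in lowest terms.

Total selections: C(18,4) = 3060.
Favorable selections (no more than 1 yellow): C(9,0)·C(9,4) + C(9,1)·C(9,3) = 126 + 756 = 882.
Probability = 882/3060 = 49/170.

49/170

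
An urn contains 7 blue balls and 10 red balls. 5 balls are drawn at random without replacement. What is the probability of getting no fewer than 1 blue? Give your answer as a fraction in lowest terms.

212/221

Total selections: C(17,5) = 6188.
The complement is all 5 are red: C(10,5) = 252.
Probability = 1 − 252/6188 = 5936/6188 = 212/221.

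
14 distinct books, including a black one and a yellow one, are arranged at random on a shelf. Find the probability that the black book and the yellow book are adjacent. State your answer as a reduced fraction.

There are 14! = 87178291200 arrangements.
Treat the black book and the yellow book as a block: 13! arrangements of the blocks × 2 orders within the block = 2·6227020800 = 12454041600.
Probability = 12454041600/87178291200 = 1/7.

1/7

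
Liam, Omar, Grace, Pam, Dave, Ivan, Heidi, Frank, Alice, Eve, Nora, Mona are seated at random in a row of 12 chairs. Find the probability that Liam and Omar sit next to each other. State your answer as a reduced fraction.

1/6

There are 12! = 479001600 arrangements.
Treat Liam and Omar as a block: 11! arrangements of the blocks × 2 orders within the block = 2·39916800 = 79833600.
Probability = 79833600/479001600 = 1/6.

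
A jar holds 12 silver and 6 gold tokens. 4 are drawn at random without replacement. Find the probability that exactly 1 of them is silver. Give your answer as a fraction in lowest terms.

The sample space is all 4-subsets of the 18: C(18,4) = 3060.
Selections with exactly 1 silver: choose 1 of the 12 silver and 3 of the 6 gold, C(12,1)·C(6,3) = 12·20 = 240.
Probability = 240/3060 = 4/51.

4/51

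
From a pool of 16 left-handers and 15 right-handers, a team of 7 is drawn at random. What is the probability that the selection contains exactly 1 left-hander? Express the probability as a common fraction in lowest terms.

1232/40455

The sample space is all 7-subsets of the 31: C(31,7) = 2629575.
Selections with exactly 1 left-hander: choose 1 of the 16 left-handers and 6 of the 15 right-handers, C(16,1)·C(15,6) = 16·5005 = 80080.
Probability = 80080/2629575 = 1232/40455.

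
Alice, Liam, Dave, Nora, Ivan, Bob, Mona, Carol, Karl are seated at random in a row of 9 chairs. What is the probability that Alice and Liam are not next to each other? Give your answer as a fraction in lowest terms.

There are 9! = 362880 arrangements.
Arrangements with Alice and Liam adjacent: 2·8! = 80640.
So not adjacent: 362880 − 80640 = 282240, probability 282240/362880 = 7/9.

7/9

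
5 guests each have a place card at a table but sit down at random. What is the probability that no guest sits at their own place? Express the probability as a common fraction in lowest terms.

There are 5! = 120 seatings.
By inclusion-exclusion, seatings with no fixed points: C(5,0)·5! − C(5,1)·4! + C(5,2)·3! − C(5,3)·2! + C(5,4)·1! − C(5,5)·0! = 44.
Probability = 44/120 = 11/30.

11/30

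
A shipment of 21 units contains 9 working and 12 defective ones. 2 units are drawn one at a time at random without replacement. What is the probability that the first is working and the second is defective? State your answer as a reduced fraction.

9/35

Multiply the conditional probabilities at each draw: 9/21 · 12/20 = 108/420 = 9/35.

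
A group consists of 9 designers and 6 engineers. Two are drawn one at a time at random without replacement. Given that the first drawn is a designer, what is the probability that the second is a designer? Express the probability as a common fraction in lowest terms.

4/7

After removing one designer, 14 remain: 8 designers and 6 engineers.
So the probability the next is a designer is 8/14 = 4/7.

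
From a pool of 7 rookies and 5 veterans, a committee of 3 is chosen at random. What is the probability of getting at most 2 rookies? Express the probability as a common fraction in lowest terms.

There are C(12,3) = 220 ways to choose the 3.
The complement is exactly 3 rookies: C(7,3)·C(5,0) = 35.
Probability = 1 − 35/220 = 185/220 = 37/44.

37/44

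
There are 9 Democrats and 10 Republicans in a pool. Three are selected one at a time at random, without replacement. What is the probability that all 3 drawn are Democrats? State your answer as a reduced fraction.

Multiply the conditional probabilities at each draw: 9/19 · 8/18 · 7/17 = 504/5814 = 28/323.

28/323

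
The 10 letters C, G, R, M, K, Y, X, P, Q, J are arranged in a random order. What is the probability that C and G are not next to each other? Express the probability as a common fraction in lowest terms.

There are 10! = 3628800 arrangements.
Arrangements with C and G adjacent: 2·9! = 725760.
So not adjacent: 3628800 − 725760 = 2903040, probability 2903040/3628800 = 4/5.

4/5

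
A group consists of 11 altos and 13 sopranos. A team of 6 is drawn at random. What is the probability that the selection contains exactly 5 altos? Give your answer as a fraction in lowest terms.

There are C(24,6) = 134596 ways to choose 6 from 24.
Selections with exactly 5 altos: choose 5 of the 11 altos and 1 of the 13 sopranos, C(11,5)·C(13,1) = 462·13 = 6006.
Probability = 6006/134596 = 39/874.

39/874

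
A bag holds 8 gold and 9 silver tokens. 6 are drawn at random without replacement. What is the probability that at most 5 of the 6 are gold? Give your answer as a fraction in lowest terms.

There are C(17,6) = 12376 ways to choose the 6.
Favorable selections (at most 5 gold): C(8,0)·C(9,6) + C(8,1)·C(9,5) + C(8,2)·C(9,4) + C(8,3)·C(9,3) + C(8,4)·C(9,2) + C(8,5)·C(9,1) = 84 + 1008 + 3528 + 4704 + 2520 + 504 = 12348.
Probability = 12348/12376 = 441/442.

441/442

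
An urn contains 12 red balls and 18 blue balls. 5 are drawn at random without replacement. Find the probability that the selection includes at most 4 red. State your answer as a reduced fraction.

There are C(30,5) = 142506 ways to choose the 5.
The complement is exactly 5 red: C(12,5)·C(18,0) = 792.
Probability = 1 − 792/142506 = 141714/142506 = 7873/7917.

7873/7917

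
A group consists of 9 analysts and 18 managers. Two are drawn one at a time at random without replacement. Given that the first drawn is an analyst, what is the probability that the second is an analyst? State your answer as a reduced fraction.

After removing one analyst, 26 remain: 8 analysts and 18 managers.
So the probability the next is an analyst is 8/26 = 4/13.

4/13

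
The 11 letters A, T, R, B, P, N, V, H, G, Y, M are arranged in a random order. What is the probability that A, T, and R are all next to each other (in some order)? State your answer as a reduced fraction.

There are 11! = 39916800 arrangements.
Treat the three as one block: 9! placements × 3! orders within the block = 362880·6 = 2177280.
Probability = 2177280/39916800 = 3/55.

3/55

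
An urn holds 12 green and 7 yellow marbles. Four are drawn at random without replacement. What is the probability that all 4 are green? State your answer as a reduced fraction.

165/1292

There are C(19,4) = 3876 possible selections.
Selections with all green: C(12,4) = 495.
Probability = 495/3876 = 165/1292.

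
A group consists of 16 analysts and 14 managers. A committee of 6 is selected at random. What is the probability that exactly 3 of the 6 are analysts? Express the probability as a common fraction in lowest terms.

There are C(30,6) = 593775 ways to choose 6 from 30.
Selections with exactly 3 analysts: choose 3 of the 16 analysts and 3 of the 14 managers, C(16,3)·C(14,3) = 560·364 = 203840.
Probability = 203840/593775 = 448/1305.

448/1305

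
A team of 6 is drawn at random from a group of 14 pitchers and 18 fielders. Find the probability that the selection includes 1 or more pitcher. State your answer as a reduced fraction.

10567/10788

There are C(32,6) = 906192 ways to choose the 6.
The complement is all 6 are fielders: C(18,6) = 18564.
Probability = 1 − 18564/906192 = 887628/906192 = 10567/10788.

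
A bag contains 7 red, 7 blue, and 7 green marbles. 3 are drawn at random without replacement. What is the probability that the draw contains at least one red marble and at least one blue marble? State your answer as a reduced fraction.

91/190

There are C(21,3) = 1330 possible draws.
By inclusion-exclusion on the complements, draws missing all red or all blue: C(14,3) + C(14,3) − C(7,3) = 364 + 364 − 35 = 693.
So draws with at least one of each: 1330 − 693 = 637, probability 637/1330 = 91/190.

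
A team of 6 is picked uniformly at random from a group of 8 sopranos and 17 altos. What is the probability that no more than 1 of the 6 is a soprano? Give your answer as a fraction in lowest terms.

442/1265

There are C(25,6) = 177100 ways to choose the 6.
Favorable selections (no more than 1 soprano): C(8,0)·C(17,6) + C(8,1)·C(17,5) = 12376 + 49504 = 61880.
Probability = 61880/177100 = 442/1265.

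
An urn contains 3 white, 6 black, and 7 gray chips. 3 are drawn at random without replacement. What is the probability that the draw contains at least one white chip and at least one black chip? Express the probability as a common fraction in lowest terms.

27/80

There are C(16,3) = 560 possible draws.
By inclusion-exclusion on the complements, draws missing all white or all black: C(13,3) + C(10,3) − C(7,3) = 286 + 120 − 35 = 371.
So draws with at least one of each: 560 − 371 = 189, probability 189/560 = 27/80.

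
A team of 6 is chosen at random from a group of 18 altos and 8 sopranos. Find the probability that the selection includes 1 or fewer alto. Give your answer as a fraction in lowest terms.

Total selections: C(26,6) = 230230.
Favorable selections (1 or fewer alto): C(18,0)·C(8,6) + C(18,1)·C(8,5) = 28 + 1008 = 1036.
Probability = 1036/230230 = 74/16445.

74/16445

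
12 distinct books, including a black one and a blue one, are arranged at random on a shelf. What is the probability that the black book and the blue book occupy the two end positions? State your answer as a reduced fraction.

1/66

There are 12! = 479001600 arrangements.
Place the black book and the blue book at the ends in 2 ways, arrange the remaining 10 in 10! = 3628800 ways: 2·3628800 = 7257600.
Probability = 7257600/479001600 = 1/66.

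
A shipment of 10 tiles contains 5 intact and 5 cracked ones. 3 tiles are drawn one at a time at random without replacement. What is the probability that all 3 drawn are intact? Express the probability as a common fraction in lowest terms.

Multiply the conditional probabilities at each draw: 5/10 · 4/9 · 3/8 = 60/720 = 1/12.

1/12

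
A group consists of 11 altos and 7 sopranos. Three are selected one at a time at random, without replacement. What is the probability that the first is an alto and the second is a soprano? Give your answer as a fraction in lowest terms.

Multiply the conditional probabilities at each draw: 11/18 · 7/17 = 77/306.

77/306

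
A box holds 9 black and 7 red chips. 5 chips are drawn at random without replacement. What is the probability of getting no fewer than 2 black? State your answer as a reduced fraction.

12/13

There are C(16,5) = 4368 ways to choose the 5.
Count the complement (fewer than 2 black): C(9,0)·C(7,5) + C(9,1)·C(7,4) = 21 + 315 = 336.
Probability = 1 − 336/4368 = 4032/4368 = 12/13.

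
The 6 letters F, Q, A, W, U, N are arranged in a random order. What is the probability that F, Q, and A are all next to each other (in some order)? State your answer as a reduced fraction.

There are 6! = 720 arrangements.
Treat the three as one block: 4! placements × 3! orders within the block = 24·6 = 144.
Probability = 144/720 = 1/5.

1/5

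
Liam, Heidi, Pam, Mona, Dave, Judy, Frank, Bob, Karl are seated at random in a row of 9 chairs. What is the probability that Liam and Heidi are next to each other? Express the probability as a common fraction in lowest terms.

There are 9! = 362880 arrangements.
Treat Liam and Heidi as a block: 8! arrangements of the blocks × 2 orders within the block = 2·40320 = 80640.
Probability = 80640/362880 = 2/9.

2/9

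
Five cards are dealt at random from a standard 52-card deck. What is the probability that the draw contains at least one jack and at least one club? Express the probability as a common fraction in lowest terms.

There are C(52,5) = 2598960 possible draws.
By inclusion-exclusion on the complements, draws missing all jacks or all clubs: C(48,5) + C(39,5) − C(36,5) = 1712304 + 575757 − 376992 = 1911069.
So draws with at least one of each: 2598960 − 1911069 = 687891, probability 687891/2598960 = 229297/866320.

229297/866320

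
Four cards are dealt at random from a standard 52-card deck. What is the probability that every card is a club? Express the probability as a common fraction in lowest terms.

11/4165

There are C(52,4) = 270725 possible 4-card hands.
Hands that are all clubs: C(13,4) = 715.
Probability = 715/270725 = 11/4165.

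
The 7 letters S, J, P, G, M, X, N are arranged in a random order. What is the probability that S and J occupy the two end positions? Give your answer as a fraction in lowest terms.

1/21

There are 7! = 5040 arrangements.
Place S and J at the ends in 2 ways, arrange the remaining 5 in 5! = 120 ways: 2·120 = 240.
Probability = 240/5040 = 1/21.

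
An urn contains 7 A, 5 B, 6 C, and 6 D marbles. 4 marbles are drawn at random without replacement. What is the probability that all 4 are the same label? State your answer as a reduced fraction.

5/759

There are C(24,4) = 10626 ways to draw 4 marbles.
All same label: C(7,4) + C(5,4) + C(6,4) + C(6,4) = 35 + 5 + 15 + 15 = 70.
Probability = 70/10626 = 5/759.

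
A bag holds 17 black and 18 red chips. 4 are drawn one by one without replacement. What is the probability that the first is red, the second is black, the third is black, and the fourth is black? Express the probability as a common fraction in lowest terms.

Multiply the conditional probabilities at each draw: 18/35 · 17/34 · 16/33 · 15/32 = 73440/1256640 = 9/154.

9/154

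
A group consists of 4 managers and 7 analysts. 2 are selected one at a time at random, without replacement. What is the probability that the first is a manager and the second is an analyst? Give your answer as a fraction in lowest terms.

Multiply the conditional probabilities at each draw: 4/11 · 7/10 = 28/110 = 14/55.

14/55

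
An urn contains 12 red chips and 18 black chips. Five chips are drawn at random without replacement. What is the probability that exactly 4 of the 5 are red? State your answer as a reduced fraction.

165/2639

Total number of selections: C(30,5) = 142506.
Selections with exactly 4 red: choose 4 of the 12 red and 1 of the 18 black, C(12,4)·C(18,1) = 495·18 = 8910.
Probability = 8910/142506 = 165/2639.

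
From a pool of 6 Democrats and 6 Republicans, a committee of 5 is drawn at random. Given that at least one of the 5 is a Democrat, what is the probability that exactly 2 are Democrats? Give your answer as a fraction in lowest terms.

50/131

Work in counts. Selections with at least one Democrat: C(12,5) − C(6,5) = 792 − 6 = 786.
Of those, selections where exactly 2 are Democrats: C(6,2)·C(6,3) = 15·20 = 300.
Conditional probability = 300/786 = 50/131.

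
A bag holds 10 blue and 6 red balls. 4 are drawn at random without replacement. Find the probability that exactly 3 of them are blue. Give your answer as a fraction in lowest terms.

36/91

Total number of selections: C(16,4) = 1820.
Selections with exactly 3 blue: choose 3 of the 10 blue and 1 of the 6 red, C(10,3)·C(6,1) = 120·6 = 720.
Probability = 720/1820 = 36/91.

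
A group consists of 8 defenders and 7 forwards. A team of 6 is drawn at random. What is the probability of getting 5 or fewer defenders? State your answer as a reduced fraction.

711/715

There are C(15,6) = 5005 ways to choose the 6.
The complement is exactly 6 defenders: C(8,6)·C(7,0) = 28.
Probability = 1 − 28/5005 = 4977/5005 = 711/715.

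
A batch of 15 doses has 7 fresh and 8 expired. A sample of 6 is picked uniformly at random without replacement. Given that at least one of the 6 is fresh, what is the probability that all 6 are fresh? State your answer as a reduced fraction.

Work in counts. Selections with at least one fresh: C(15,6) − C(8,6) = 5005 − 28 = 4977.
Of those, selections where all 6 are fresh: C(7,6) = 7.
Conditional probability = 7/4977 = 1/711.

1/711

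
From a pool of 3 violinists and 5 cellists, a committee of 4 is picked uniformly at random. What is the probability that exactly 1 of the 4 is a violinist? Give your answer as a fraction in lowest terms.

There are C(8,4) = 70 ways to choose 4 from 8.
Selections with exactly 1 violinist: choose 1 of the 3 violinists and 3 of the 5 cellists, C(3,1)·C(5,3) = 3·10 = 30.
Probability = 30/70 = 3/7.

3/7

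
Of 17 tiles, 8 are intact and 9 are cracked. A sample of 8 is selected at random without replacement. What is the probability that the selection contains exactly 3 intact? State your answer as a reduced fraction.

3528/12155

Total number of selections: C(17,8) = 24310.
Selections with exactly 3 intact: choose 3 of the 8 intact and 5 of the 9 cracked, C(8,3)·C(9,5) = 56·126 = 7056.
Probability = 7056/24310 = 3528/12155.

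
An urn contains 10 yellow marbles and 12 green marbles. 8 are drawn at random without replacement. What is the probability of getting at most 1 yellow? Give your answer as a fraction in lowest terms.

There are C(22,8) = 319770 ways to choose the 8.
Favorable selections (at most 1 yellow): C(10,0)·C(12,8) + C(10,1)·C(12,7) = 495 + 7920 = 8415.
Probability = 8415/319770 = 1/38.

1/38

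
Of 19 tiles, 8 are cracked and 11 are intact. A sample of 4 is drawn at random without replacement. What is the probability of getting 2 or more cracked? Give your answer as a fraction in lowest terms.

Total selections: C(19,4) = 3876.
Count the complement (fewer than 2 cracked): C(8,0)·C(11,4) + C(8,1)·C(11,3) = 330 + 1320 = 1650.
Probability = 1 − 1650/3876 = 2226/3876 = 371/646.

371/646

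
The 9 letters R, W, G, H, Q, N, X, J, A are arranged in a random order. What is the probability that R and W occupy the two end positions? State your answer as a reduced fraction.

1/36

There are 9! = 362880 arrangements.
Place R and W at the ends in 2 ways, arrange the remaining 7 in 7! = 5040 ways: 2·5040 = 10080.
Probability = 10080/362880 = 1/36.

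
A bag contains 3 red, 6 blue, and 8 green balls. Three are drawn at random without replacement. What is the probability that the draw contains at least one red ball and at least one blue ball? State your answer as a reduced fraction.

207/680

There are C(17,3) = 680 possible draws.
By inclusion-exclusion on the complements, draws missing all red or all blue: C(14,3) + C(11,3) − C(8,3) = 364 + 165 − 56 = 473.
So draws with at least one of each: 680 − 473 = 207, probability 207/680.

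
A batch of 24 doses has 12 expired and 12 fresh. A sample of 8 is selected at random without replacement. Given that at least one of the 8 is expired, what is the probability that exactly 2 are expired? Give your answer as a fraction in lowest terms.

77/928

Work in counts. Selections with at least one expired: C(24,8) − C(12,8) = 735471 − 495 = 734976.
Of those, selections where exactly 2 are expired: C(12,2)·C(12,6) = 66·924 = 60984.
Conditional probability = 60984/734976 = 77/928.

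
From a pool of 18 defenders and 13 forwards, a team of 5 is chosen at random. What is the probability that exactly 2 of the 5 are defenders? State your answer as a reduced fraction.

Total number of selections: C(31,5) = 169911.
Selections with exactly 2 defenders: choose 2 of the 18 defenders and 3 of the 13 forwards, C(18,2)·C(13,3) = 153·286 = 43758.
Probability = 43758/169911 = 4862/18879.

4862/18879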